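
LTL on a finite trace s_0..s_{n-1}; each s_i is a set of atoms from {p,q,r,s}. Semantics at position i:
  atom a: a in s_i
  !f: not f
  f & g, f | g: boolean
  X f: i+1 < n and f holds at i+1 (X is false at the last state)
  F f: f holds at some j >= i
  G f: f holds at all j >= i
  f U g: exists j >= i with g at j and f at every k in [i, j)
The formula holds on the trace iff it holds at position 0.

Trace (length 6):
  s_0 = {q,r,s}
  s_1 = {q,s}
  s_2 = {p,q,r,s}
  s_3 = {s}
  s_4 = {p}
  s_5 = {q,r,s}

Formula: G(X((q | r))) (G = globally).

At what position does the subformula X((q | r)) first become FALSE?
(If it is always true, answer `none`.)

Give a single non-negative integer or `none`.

s_0={q,r,s}: X((q | r))=True (q | r)=True q=True r=True
s_1={q,s}: X((q | r))=True (q | r)=True q=True r=False
s_2={p,q,r,s}: X((q | r))=False (q | r)=True q=True r=True
s_3={s}: X((q | r))=False (q | r)=False q=False r=False
s_4={p}: X((q | r))=True (q | r)=False q=False r=False
s_5={q,r,s}: X((q | r))=False (q | r)=True q=True r=True
G(X((q | r))) holds globally = False
First violation at position 2.

Answer: 2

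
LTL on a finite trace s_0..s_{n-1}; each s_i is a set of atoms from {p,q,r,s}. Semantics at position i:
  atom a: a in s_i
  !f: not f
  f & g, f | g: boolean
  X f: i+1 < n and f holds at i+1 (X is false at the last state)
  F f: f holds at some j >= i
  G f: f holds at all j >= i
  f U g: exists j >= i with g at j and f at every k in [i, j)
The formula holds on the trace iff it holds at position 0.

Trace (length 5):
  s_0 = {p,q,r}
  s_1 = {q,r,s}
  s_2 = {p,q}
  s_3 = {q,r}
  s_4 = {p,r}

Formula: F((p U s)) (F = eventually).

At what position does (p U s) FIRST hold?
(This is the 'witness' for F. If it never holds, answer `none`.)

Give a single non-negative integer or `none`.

Answer: 0

Derivation:
s_0={p,q,r}: (p U s)=True p=True s=False
s_1={q,r,s}: (p U s)=True p=False s=True
s_2={p,q}: (p U s)=False p=True s=False
s_3={q,r}: (p U s)=False p=False s=False
s_4={p,r}: (p U s)=False p=True s=False
F((p U s)) holds; first witness at position 0.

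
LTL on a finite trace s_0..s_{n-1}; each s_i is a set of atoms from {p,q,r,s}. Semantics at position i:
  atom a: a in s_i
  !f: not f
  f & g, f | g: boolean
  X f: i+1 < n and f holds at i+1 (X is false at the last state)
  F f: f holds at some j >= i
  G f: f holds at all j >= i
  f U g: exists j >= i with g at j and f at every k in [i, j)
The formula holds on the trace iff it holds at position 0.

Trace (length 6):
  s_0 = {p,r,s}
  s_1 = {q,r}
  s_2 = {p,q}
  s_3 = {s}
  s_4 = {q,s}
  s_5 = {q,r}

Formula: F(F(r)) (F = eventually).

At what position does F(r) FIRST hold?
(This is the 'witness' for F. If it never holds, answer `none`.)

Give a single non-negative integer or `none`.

s_0={p,r,s}: F(r)=True r=True
s_1={q,r}: F(r)=True r=True
s_2={p,q}: F(r)=True r=False
s_3={s}: F(r)=True r=False
s_4={q,s}: F(r)=True r=False
s_5={q,r}: F(r)=True r=True
F(F(r)) holds; first witness at position 0.

Answer: 0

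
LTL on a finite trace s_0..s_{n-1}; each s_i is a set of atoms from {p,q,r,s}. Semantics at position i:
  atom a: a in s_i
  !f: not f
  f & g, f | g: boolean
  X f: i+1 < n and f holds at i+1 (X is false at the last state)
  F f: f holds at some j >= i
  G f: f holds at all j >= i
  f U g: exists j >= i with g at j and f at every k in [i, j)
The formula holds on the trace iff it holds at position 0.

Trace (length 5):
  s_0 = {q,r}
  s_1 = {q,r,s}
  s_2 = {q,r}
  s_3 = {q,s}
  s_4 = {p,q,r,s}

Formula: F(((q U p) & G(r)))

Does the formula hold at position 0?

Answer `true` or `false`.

s_0={q,r}: F(((q U p) & G(r)))=True ((q U p) & G(r))=False (q U p)=True q=True p=False G(r)=False r=True
s_1={q,r,s}: F(((q U p) & G(r)))=True ((q U p) & G(r))=False (q U p)=True q=True p=False G(r)=False r=True
s_2={q,r}: F(((q U p) & G(r)))=True ((q U p) & G(r))=False (q U p)=True q=True p=False G(r)=False r=True
s_3={q,s}: F(((q U p) & G(r)))=True ((q U p) & G(r))=False (q U p)=True q=True p=False G(r)=False r=False
s_4={p,q,r,s}: F(((q U p) & G(r)))=True ((q U p) & G(r))=True (q U p)=True q=True p=True G(r)=True r=True

Answer: true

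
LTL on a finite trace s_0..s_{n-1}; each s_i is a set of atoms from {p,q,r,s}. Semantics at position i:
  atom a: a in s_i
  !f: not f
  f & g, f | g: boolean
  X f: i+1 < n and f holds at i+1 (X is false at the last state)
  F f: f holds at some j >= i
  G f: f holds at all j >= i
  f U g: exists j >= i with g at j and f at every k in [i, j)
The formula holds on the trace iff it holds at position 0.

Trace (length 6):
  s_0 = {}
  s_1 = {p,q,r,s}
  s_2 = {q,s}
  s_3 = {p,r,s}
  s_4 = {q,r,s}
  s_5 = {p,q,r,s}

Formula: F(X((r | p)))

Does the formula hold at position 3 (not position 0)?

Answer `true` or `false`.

Answer: true

Derivation:
s_0={}: F(X((r | p)))=True X((r | p))=True (r | p)=False r=False p=False
s_1={p,q,r,s}: F(X((r | p)))=True X((r | p))=False (r | p)=True r=True p=True
s_2={q,s}: F(X((r | p)))=True X((r | p))=True (r | p)=False r=False p=False
s_3={p,r,s}: F(X((r | p)))=True X((r | p))=True (r | p)=True r=True p=True
s_4={q,r,s}: F(X((r | p)))=True X((r | p))=True (r | p)=True r=True p=False
s_5={p,q,r,s}: F(X((r | p)))=False X((r | p))=False (r | p)=True r=True p=True
Evaluating at position 3: result = True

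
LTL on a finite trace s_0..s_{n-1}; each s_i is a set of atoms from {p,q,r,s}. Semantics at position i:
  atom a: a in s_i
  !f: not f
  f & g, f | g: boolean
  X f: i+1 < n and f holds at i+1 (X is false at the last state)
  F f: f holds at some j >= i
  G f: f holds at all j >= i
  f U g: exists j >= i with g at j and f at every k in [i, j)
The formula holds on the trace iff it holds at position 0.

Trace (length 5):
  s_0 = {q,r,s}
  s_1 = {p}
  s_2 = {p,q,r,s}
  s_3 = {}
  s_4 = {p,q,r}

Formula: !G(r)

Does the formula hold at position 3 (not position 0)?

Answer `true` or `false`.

s_0={q,r,s}: !G(r)=True G(r)=False r=True
s_1={p}: !G(r)=True G(r)=False r=False
s_2={p,q,r,s}: !G(r)=True G(r)=False r=True
s_3={}: !G(r)=True G(r)=False r=False
s_4={p,q,r}: !G(r)=False G(r)=True r=True
Evaluating at position 3: result = True

Answer: true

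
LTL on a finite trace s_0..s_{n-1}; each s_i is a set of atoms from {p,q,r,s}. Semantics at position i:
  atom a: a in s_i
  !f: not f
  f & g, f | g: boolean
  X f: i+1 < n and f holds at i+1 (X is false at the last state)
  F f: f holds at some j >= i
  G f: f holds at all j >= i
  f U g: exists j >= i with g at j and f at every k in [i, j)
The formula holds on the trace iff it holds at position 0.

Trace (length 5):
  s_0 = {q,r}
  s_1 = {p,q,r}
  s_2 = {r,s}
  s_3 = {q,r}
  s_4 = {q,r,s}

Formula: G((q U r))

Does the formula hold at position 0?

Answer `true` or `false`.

s_0={q,r}: G((q U r))=True (q U r)=True q=True r=True
s_1={p,q,r}: G((q U r))=True (q U r)=True q=True r=True
s_2={r,s}: G((q U r))=True (q U r)=True q=False r=True
s_3={q,r}: G((q U r))=True (q U r)=True q=True r=True
s_4={q,r,s}: G((q U r))=True (q U r)=True q=True r=True

Answer: true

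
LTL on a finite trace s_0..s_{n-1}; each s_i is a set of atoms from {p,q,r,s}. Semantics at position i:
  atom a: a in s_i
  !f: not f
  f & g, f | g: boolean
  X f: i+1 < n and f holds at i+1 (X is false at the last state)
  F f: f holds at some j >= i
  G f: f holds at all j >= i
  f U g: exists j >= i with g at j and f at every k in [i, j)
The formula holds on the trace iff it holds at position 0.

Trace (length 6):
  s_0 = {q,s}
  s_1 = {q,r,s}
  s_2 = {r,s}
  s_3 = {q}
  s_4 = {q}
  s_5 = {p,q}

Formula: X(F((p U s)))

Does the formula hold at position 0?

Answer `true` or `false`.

Answer: true

Derivation:
s_0={q,s}: X(F((p U s)))=True F((p U s))=True (p U s)=True p=False s=True
s_1={q,r,s}: X(F((p U s)))=True F((p U s))=True (p U s)=True p=False s=True
s_2={r,s}: X(F((p U s)))=False F((p U s))=True (p U s)=True p=False s=True
s_3={q}: X(F((p U s)))=False F((p U s))=False (p U s)=False p=False s=False
s_4={q}: X(F((p U s)))=False F((p U s))=False (p U s)=False p=False s=False
s_5={p,q}: X(F((p U s)))=False F((p U s))=False (p U s)=False p=True s=False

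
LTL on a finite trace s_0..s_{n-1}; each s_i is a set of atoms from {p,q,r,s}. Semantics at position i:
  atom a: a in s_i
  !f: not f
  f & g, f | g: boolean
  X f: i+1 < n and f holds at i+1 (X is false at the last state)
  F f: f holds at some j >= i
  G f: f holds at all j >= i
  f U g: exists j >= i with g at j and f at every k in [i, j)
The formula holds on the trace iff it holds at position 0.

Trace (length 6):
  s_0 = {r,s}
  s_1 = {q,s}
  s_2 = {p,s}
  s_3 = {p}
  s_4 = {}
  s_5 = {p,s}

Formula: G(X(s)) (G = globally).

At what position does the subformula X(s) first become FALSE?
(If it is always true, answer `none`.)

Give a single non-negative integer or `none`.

s_0={r,s}: X(s)=True s=True
s_1={q,s}: X(s)=True s=True
s_2={p,s}: X(s)=False s=True
s_3={p}: X(s)=False s=False
s_4={}: X(s)=True s=False
s_5={p,s}: X(s)=False s=True
G(X(s)) holds globally = False
First violation at position 2.

Answer: 2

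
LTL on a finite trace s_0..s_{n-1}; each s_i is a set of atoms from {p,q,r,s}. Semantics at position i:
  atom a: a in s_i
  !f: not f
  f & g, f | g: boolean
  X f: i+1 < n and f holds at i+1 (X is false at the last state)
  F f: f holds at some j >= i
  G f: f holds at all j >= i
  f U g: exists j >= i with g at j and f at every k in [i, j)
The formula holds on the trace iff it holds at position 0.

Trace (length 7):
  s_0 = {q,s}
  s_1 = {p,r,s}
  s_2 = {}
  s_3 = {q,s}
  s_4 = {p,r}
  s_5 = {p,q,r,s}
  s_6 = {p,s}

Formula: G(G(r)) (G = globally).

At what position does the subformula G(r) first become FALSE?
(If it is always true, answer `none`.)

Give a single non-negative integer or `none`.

Answer: 0

Derivation:
s_0={q,s}: G(r)=False r=False
s_1={p,r,s}: G(r)=False r=True
s_2={}: G(r)=False r=False
s_3={q,s}: G(r)=False r=False
s_4={p,r}: G(r)=False r=True
s_5={p,q,r,s}: G(r)=False r=True
s_6={p,s}: G(r)=False r=False
G(G(r)) holds globally = False
First violation at position 0.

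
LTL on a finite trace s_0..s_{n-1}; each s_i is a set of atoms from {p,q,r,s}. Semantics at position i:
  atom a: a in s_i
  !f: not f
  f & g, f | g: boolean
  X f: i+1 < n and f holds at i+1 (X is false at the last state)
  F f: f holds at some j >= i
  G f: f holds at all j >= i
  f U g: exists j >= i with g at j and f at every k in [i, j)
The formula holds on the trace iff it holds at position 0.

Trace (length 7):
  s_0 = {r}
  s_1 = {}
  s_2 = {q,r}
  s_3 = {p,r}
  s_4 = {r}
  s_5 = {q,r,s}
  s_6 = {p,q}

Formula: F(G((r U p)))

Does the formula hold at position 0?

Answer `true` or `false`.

Answer: true

Derivation:
s_0={r}: F(G((r U p)))=True G((r U p))=False (r U p)=False r=True p=False
s_1={}: F(G((r U p)))=True G((r U p))=False (r U p)=False r=False p=False
s_2={q,r}: F(G((r U p)))=True G((r U p))=True (r U p)=True r=True p=False
s_3={p,r}: F(G((r U p)))=True G((r U p))=True (r U p)=True r=True p=True
s_4={r}: F(G((r U p)))=True G((r U p))=True (r U p)=True r=True p=False
s_5={q,r,s}: F(G((r U p)))=True G((r U p))=True (r U p)=True r=True p=False
s_6={p,q}: F(G((r U p)))=True G((r U p))=True (r U p)=True r=False p=True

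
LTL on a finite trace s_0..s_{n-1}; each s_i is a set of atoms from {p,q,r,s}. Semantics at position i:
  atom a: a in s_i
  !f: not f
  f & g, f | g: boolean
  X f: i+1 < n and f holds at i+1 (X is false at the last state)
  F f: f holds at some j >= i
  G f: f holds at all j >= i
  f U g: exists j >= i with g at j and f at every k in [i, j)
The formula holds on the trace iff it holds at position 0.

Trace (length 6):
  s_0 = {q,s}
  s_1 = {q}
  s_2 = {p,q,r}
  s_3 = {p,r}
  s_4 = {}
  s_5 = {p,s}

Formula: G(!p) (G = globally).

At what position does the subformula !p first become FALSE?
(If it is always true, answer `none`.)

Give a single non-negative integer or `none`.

s_0={q,s}: !p=True p=False
s_1={q}: !p=True p=False
s_2={p,q,r}: !p=False p=True
s_3={p,r}: !p=False p=True
s_4={}: !p=True p=False
s_5={p,s}: !p=False p=True
G(!p) holds globally = False
First violation at position 2.

Answer: 2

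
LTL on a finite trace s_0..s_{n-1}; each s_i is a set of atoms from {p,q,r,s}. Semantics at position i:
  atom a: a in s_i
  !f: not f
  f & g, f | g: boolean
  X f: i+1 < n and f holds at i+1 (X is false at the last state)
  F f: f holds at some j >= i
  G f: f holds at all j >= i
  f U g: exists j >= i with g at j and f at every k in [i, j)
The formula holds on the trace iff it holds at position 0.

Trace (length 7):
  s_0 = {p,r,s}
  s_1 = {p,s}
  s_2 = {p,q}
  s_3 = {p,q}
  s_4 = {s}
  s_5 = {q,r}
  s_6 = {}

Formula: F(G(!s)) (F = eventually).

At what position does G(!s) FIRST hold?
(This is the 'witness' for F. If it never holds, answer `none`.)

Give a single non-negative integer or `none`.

s_0={p,r,s}: G(!s)=False !s=False s=True
s_1={p,s}: G(!s)=False !s=False s=True
s_2={p,q}: G(!s)=False !s=True s=False
s_3={p,q}: G(!s)=False !s=True s=False
s_4={s}: G(!s)=False !s=False s=True
s_5={q,r}: G(!s)=True !s=True s=False
s_6={}: G(!s)=True !s=True s=False
F(G(!s)) holds; first witness at position 5.

Answer: 5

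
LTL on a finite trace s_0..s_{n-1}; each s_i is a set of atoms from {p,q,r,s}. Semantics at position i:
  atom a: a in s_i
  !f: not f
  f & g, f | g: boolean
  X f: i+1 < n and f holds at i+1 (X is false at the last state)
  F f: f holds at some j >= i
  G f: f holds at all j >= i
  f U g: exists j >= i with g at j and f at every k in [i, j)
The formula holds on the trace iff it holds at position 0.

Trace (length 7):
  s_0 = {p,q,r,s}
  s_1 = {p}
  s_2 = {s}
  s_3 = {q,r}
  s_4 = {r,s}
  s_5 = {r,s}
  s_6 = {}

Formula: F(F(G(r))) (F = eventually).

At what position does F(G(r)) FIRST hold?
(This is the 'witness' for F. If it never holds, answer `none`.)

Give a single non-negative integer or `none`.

s_0={p,q,r,s}: F(G(r))=False G(r)=False r=True
s_1={p}: F(G(r))=False G(r)=False r=False
s_2={s}: F(G(r))=False G(r)=False r=False
s_3={q,r}: F(G(r))=False G(r)=False r=True
s_4={r,s}: F(G(r))=False G(r)=False r=True
s_5={r,s}: F(G(r))=False G(r)=False r=True
s_6={}: F(G(r))=False G(r)=False r=False
F(F(G(r))) does not hold (no witness exists).

Answer: none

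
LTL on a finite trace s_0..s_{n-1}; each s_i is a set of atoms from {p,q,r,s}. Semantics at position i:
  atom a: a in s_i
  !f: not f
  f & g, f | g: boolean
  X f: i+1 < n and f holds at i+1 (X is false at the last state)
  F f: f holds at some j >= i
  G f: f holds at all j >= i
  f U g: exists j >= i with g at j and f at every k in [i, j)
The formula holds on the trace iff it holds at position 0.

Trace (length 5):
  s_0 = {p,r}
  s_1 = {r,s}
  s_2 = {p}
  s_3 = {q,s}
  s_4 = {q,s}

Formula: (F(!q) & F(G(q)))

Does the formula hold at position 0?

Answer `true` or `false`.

Answer: true

Derivation:
s_0={p,r}: (F(!q) & F(G(q)))=True F(!q)=True !q=True q=False F(G(q))=True G(q)=False
s_1={r,s}: (F(!q) & F(G(q)))=True F(!q)=True !q=True q=False F(G(q))=True G(q)=False
s_2={p}: (F(!q) & F(G(q)))=True F(!q)=True !q=True q=False F(G(q))=True G(q)=False
s_3={q,s}: (F(!q) & F(G(q)))=False F(!q)=False !q=False q=True F(G(q))=True G(q)=True
s_4={q,s}: (F(!q) & F(G(q)))=False F(!q)=False !q=False q=True F(G(q))=True G(q)=True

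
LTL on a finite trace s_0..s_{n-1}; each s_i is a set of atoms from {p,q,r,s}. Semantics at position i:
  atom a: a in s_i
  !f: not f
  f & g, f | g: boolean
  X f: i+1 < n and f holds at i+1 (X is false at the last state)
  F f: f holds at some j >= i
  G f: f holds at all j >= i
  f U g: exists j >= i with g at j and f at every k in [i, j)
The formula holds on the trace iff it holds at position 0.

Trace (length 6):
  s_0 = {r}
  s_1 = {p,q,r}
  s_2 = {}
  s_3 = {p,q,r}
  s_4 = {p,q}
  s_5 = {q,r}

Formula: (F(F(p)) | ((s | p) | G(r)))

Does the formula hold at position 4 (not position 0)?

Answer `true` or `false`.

s_0={r}: (F(F(p)) | ((s | p) | G(r)))=True F(F(p))=True F(p)=True p=False ((s | p) | G(r))=False (s | p)=False s=False G(r)=False r=True
s_1={p,q,r}: (F(F(p)) | ((s | p) | G(r)))=True F(F(p))=True F(p)=True p=True ((s | p) | G(r))=True (s | p)=True s=False G(r)=False r=True
s_2={}: (F(F(p)) | ((s | p) | G(r)))=True F(F(p))=True F(p)=True p=False ((s | p) | G(r))=False (s | p)=False s=False G(r)=False r=False
s_3={p,q,r}: (F(F(p)) | ((s | p) | G(r)))=True F(F(p))=True F(p)=True p=True ((s | p) | G(r))=True (s | p)=True s=False G(r)=False r=True
s_4={p,q}: (F(F(p)) | ((s | p) | G(r)))=True F(F(p))=True F(p)=True p=True ((s | p) | G(r))=True (s | p)=True s=False G(r)=False r=False
s_5={q,r}: (F(F(p)) | ((s | p) | G(r)))=True F(F(p))=False F(p)=False p=False ((s | p) | G(r))=True (s | p)=False s=False G(r)=True r=True
Evaluating at position 4: result = True

Answer: true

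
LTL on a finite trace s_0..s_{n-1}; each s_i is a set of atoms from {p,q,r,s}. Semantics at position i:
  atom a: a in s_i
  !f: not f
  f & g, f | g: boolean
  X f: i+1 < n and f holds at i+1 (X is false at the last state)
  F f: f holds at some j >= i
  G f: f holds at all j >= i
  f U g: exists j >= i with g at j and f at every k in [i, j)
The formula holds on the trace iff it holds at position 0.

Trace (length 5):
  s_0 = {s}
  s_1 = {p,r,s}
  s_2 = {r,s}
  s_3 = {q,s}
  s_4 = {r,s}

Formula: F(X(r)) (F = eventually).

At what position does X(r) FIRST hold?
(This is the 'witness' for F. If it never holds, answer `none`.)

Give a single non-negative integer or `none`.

s_0={s}: X(r)=True r=False
s_1={p,r,s}: X(r)=True r=True
s_2={r,s}: X(r)=False r=True
s_3={q,s}: X(r)=True r=False
s_4={r,s}: X(r)=False r=True
F(X(r)) holds; first witness at position 0.

Answer: 0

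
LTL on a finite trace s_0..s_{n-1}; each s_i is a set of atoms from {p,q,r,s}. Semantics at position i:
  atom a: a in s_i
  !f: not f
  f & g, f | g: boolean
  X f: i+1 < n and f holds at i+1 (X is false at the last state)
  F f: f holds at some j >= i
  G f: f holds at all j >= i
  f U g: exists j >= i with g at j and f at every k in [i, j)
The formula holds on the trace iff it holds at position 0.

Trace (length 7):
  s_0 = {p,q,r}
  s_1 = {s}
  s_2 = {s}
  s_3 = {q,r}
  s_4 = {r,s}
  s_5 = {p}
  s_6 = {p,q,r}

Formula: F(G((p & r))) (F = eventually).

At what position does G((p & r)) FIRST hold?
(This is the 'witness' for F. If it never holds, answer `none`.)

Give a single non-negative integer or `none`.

s_0={p,q,r}: G((p & r))=False (p & r)=True p=True r=True
s_1={s}: G((p & r))=False (p & r)=False p=False r=False
s_2={s}: G((p & r))=False (p & r)=False p=False r=False
s_3={q,r}: G((p & r))=False (p & r)=False p=False r=True
s_4={r,s}: G((p & r))=False (p & r)=False p=False r=True
s_5={p}: G((p & r))=False (p & r)=False p=True r=False
s_6={p,q,r}: G((p & r))=True (p & r)=True p=True r=True
F(G((p & r))) holds; first witness at position 6.

Answer: 6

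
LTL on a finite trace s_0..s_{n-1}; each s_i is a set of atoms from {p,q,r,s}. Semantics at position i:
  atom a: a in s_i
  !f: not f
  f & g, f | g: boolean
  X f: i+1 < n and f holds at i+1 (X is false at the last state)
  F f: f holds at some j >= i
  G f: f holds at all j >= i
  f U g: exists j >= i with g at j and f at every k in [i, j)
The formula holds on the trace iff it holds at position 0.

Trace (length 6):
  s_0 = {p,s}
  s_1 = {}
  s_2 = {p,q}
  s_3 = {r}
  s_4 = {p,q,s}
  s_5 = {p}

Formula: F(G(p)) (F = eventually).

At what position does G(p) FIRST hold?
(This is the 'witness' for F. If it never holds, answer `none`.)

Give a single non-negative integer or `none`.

Answer: 4

Derivation:
s_0={p,s}: G(p)=False p=True
s_1={}: G(p)=False p=False
s_2={p,q}: G(p)=False p=True
s_3={r}: G(p)=False p=False
s_4={p,q,s}: G(p)=True p=True
s_5={p}: G(p)=True p=True
F(G(p)) holds; first witness at position 4.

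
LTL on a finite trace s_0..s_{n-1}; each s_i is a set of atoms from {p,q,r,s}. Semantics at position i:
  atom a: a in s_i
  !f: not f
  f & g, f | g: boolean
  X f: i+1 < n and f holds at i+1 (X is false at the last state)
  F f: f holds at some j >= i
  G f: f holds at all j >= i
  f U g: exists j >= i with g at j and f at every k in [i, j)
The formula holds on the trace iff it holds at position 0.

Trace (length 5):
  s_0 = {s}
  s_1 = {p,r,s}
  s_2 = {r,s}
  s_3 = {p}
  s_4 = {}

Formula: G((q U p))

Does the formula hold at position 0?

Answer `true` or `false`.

s_0={s}: G((q U p))=False (q U p)=False q=False p=False
s_1={p,r,s}: G((q U p))=False (q U p)=True q=False p=True
s_2={r,s}: G((q U p))=False (q U p)=False q=False p=False
s_3={p}: G((q U p))=False (q U p)=True q=False p=True
s_4={}: G((q U p))=False (q U p)=False q=False p=False

Answer: false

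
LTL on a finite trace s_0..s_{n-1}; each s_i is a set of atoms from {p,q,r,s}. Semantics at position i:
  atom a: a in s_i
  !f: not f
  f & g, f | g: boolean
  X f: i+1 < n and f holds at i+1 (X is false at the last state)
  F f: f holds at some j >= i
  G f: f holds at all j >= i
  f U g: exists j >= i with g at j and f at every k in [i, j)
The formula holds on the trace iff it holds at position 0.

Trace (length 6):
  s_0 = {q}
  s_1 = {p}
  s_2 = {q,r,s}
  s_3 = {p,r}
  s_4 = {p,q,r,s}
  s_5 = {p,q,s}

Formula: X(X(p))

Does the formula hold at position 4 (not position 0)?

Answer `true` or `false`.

Answer: false

Derivation:
s_0={q}: X(X(p))=False X(p)=True p=False
s_1={p}: X(X(p))=True X(p)=False p=True
s_2={q,r,s}: X(X(p))=True X(p)=True p=False
s_3={p,r}: X(X(p))=True X(p)=True p=True
s_4={p,q,r,s}: X(X(p))=False X(p)=True p=True
s_5={p,q,s}: X(X(p))=False X(p)=False p=True
Evaluating at position 4: result = False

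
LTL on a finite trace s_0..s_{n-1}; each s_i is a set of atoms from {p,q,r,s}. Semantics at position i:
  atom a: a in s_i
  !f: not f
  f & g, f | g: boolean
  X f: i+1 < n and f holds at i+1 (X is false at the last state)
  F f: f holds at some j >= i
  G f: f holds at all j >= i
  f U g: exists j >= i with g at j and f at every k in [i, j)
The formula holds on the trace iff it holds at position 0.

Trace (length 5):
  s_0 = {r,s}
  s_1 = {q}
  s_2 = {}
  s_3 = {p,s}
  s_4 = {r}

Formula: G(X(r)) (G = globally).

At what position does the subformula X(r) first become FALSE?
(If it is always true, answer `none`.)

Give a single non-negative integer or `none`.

s_0={r,s}: X(r)=False r=True
s_1={q}: X(r)=False r=False
s_2={}: X(r)=False r=False
s_3={p,s}: X(r)=True r=False
s_4={r}: X(r)=False r=True
G(X(r)) holds globally = False
First violation at position 0.

Answer: 0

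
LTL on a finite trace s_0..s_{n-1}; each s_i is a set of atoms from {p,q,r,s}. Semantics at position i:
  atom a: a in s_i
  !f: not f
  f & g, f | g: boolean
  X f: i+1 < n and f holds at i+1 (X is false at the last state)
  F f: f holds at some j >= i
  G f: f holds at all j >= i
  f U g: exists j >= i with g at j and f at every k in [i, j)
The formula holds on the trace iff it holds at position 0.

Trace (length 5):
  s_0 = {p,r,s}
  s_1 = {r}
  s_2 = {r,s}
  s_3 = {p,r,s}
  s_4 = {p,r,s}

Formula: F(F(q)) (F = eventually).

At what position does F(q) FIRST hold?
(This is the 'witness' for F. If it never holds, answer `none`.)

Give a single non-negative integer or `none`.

s_0={p,r,s}: F(q)=False q=False
s_1={r}: F(q)=False q=False
s_2={r,s}: F(q)=False q=False
s_3={p,r,s}: F(q)=False q=False
s_4={p,r,s}: F(q)=False q=False
F(F(q)) does not hold (no witness exists).

Answer: none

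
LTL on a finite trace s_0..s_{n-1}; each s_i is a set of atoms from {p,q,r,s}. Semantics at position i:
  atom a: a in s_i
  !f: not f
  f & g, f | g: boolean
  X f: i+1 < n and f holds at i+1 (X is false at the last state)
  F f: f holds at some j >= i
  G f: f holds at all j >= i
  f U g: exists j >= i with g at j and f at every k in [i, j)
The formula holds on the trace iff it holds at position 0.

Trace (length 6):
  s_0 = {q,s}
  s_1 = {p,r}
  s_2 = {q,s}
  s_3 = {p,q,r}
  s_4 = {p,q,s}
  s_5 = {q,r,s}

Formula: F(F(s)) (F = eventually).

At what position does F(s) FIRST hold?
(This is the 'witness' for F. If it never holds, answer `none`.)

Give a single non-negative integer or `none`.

s_0={q,s}: F(s)=True s=True
s_1={p,r}: F(s)=True s=False
s_2={q,s}: F(s)=True s=True
s_3={p,q,r}: F(s)=True s=False
s_4={p,q,s}: F(s)=True s=True
s_5={q,r,s}: F(s)=True s=True
F(F(s)) holds; first witness at position 0.

Answer: 0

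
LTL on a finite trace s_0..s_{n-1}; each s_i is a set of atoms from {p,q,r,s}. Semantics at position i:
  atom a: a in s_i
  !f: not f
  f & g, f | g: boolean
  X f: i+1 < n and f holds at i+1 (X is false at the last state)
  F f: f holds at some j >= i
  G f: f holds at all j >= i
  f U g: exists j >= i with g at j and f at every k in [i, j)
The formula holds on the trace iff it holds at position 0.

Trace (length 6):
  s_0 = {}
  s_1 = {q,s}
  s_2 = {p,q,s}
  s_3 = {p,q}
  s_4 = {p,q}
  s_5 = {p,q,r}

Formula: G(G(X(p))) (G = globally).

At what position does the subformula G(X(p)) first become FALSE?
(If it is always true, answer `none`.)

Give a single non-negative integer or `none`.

s_0={}: G(X(p))=False X(p)=False p=False
s_1={q,s}: G(X(p))=False X(p)=True p=False
s_2={p,q,s}: G(X(p))=False X(p)=True p=True
s_3={p,q}: G(X(p))=False X(p)=True p=True
s_4={p,q}: G(X(p))=False X(p)=True p=True
s_5={p,q,r}: G(X(p))=False X(p)=False p=True
G(G(X(p))) holds globally = False
First violation at position 0.

Answer: 0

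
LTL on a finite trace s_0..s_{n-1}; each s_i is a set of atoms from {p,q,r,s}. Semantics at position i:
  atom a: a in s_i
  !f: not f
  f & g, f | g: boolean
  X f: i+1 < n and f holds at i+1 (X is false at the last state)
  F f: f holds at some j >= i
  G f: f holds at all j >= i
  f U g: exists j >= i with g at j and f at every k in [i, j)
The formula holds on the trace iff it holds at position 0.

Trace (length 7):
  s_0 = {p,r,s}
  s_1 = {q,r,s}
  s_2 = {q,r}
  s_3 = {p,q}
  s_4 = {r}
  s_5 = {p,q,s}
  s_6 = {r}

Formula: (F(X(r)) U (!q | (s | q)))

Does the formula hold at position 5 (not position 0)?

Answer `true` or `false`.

s_0={p,r,s}: (F(X(r)) U (!q | (s | q)))=True F(X(r))=True X(r)=True r=True (!q | (s | q))=True !q=True q=False (s | q)=True s=True
s_1={q,r,s}: (F(X(r)) U (!q | (s | q)))=True F(X(r))=True X(r)=True r=True (!q | (s | q))=True !q=False q=True (s | q)=True s=True
s_2={q,r}: (F(X(r)) U (!q | (s | q)))=True F(X(r))=True X(r)=False r=True (!q | (s | q))=True !q=False q=True (s | q)=True s=False
s_3={p,q}: (F(X(r)) U (!q | (s | q)))=True F(X(r))=True X(r)=True r=False (!q | (s | q))=True !q=False q=True (s | q)=True s=False
s_4={r}: (F(X(r)) U (!q | (s | q)))=True F(X(r))=True X(r)=False r=True (!q | (s | q))=True !q=True q=False (s | q)=False s=False
s_5={p,q,s}: (F(X(r)) U (!q | (s | q)))=True F(X(r))=True X(r)=True r=False (!q | (s | q))=True !q=False q=True (s | q)=True s=True
s_6={r}: (F(X(r)) U (!q | (s | q)))=True F(X(r))=False X(r)=False r=True (!q | (s | q))=True !q=True q=False (s | q)=False s=False
Evaluating at position 5: result = True

Answer: true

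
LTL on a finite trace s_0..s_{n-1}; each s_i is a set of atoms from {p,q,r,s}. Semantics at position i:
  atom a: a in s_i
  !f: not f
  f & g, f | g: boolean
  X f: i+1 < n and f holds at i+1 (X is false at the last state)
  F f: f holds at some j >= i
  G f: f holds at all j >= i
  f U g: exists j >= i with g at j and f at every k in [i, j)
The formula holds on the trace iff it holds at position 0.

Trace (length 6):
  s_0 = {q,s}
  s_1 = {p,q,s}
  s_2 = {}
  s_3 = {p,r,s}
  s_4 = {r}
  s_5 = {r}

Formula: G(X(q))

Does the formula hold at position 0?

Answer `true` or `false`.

s_0={q,s}: G(X(q))=False X(q)=True q=True
s_1={p,q,s}: G(X(q))=False X(q)=False q=True
s_2={}: G(X(q))=False X(q)=False q=False
s_3={p,r,s}: G(X(q))=False X(q)=False q=False
s_4={r}: G(X(q))=False X(q)=False q=False
s_5={r}: G(X(q))=False X(q)=False q=False

Answer: false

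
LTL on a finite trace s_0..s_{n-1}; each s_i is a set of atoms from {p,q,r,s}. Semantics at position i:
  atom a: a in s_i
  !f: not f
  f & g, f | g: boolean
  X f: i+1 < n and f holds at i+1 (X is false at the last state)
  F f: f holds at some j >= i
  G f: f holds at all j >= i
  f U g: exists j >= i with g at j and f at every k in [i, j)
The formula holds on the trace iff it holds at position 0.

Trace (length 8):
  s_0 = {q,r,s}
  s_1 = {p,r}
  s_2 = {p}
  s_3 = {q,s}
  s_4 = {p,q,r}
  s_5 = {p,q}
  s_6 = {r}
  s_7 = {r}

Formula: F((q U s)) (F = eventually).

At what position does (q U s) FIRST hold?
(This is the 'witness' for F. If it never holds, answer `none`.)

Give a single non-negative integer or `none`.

Answer: 0

Derivation:
s_0={q,r,s}: (q U s)=True q=True s=True
s_1={p,r}: (q U s)=False q=False s=False
s_2={p}: (q U s)=False q=False s=False
s_3={q,s}: (q U s)=True q=True s=True
s_4={p,q,r}: (q U s)=False q=True s=False
s_5={p,q}: (q U s)=False q=True s=False
s_6={r}: (q U s)=False q=False s=False
s_7={r}: (q U s)=False q=False s=False
F((q U s)) holds; first witness at position 0.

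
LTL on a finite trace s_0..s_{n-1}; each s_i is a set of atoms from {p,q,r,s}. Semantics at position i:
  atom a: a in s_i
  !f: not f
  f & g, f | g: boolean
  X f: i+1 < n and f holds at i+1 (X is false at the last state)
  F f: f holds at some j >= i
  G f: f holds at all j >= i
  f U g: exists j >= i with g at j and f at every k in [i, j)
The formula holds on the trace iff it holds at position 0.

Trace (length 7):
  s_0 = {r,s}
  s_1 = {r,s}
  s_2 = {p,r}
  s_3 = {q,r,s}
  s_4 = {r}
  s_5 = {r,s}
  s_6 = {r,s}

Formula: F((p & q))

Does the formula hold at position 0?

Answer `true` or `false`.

Answer: false

Derivation:
s_0={r,s}: F((p & q))=False (p & q)=False p=False q=False
s_1={r,s}: F((p & q))=False (p & q)=False p=False q=False
s_2={p,r}: F((p & q))=False (p & q)=False p=True q=False
s_3={q,r,s}: F((p & q))=False (p & q)=False p=False q=True
s_4={r}: F((p & q))=False (p & q)=False p=False q=False
s_5={r,s}: F((p & q))=False (p & q)=False p=False q=False
s_6={r,s}: F((p & q))=False (p & q)=False p=False q=False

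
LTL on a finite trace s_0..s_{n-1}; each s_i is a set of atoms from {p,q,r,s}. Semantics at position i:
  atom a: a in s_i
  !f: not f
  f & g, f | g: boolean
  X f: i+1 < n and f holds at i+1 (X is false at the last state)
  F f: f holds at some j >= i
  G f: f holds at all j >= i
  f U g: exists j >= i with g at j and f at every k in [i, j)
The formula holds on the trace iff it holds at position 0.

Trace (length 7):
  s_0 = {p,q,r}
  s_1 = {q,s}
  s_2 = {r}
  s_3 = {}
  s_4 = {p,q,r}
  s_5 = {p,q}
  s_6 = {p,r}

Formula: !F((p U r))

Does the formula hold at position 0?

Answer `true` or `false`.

s_0={p,q,r}: !F((p U r))=False F((p U r))=True (p U r)=True p=True r=True
s_1={q,s}: !F((p U r))=False F((p U r))=True (p U r)=False p=False r=False
s_2={r}: !F((p U r))=False F((p U r))=True (p U r)=True p=False r=True
s_3={}: !F((p U r))=False F((p U r))=True (p U r)=False p=False r=False
s_4={p,q,r}: !F((p U r))=False F((p U r))=True (p U r)=True p=True r=True
s_5={p,q}: !F((p U r))=False F((p U r))=True (p U r)=True p=True r=False
s_6={p,r}: !F((p U r))=False F((p U r))=True (p U r)=True p=True r=True

Answer: false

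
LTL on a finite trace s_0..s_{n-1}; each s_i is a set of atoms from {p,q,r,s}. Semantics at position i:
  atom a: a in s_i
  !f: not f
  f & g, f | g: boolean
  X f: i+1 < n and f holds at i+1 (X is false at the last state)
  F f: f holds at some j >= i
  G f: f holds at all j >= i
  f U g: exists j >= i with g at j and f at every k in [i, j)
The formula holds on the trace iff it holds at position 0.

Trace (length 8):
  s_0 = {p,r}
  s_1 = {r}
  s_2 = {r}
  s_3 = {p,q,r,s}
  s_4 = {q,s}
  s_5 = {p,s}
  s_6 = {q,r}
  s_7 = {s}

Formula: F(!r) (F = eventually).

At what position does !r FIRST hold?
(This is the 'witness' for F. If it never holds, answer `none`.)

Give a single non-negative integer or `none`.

s_0={p,r}: !r=False r=True
s_1={r}: !r=False r=True
s_2={r}: !r=False r=True
s_3={p,q,r,s}: !r=False r=True
s_4={q,s}: !r=True r=False
s_5={p,s}: !r=True r=False
s_6={q,r}: !r=False r=True
s_7={s}: !r=True r=False
F(!r) holds; first witness at position 4.

Answer: 4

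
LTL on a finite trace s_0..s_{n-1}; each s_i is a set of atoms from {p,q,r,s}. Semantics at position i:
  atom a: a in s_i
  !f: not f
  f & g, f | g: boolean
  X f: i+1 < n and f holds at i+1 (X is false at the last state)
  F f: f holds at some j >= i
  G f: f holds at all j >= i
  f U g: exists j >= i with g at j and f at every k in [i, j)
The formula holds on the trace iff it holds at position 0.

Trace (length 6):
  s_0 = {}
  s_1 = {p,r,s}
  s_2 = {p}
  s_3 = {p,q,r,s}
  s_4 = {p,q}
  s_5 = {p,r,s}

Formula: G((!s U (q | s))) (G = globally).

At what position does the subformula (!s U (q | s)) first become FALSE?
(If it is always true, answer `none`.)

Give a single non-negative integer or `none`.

Answer: none

Derivation:
s_0={}: (!s U (q | s))=True !s=True s=False (q | s)=False q=False
s_1={p,r,s}: (!s U (q | s))=True !s=False s=True (q | s)=True q=False
s_2={p}: (!s U (q | s))=True !s=True s=False (q | s)=False q=False
s_3={p,q,r,s}: (!s U (q | s))=True !s=False s=True (q | s)=True q=True
s_4={p,q}: (!s U (q | s))=True !s=True s=False (q | s)=True q=True
s_5={p,r,s}: (!s U (q | s))=True !s=False s=True (q | s)=True q=False
G((!s U (q | s))) holds globally = True
No violation — formula holds at every position.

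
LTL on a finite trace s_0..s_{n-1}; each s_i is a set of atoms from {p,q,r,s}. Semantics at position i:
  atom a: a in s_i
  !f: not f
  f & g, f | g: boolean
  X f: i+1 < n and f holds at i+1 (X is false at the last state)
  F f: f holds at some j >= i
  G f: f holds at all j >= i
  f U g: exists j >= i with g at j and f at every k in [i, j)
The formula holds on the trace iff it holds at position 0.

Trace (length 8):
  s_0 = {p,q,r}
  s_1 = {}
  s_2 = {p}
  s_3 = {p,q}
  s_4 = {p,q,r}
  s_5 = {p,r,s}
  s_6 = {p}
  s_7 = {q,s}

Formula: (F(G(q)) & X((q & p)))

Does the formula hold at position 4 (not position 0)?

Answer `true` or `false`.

s_0={p,q,r}: (F(G(q)) & X((q & p)))=False F(G(q))=True G(q)=False q=True X((q & p))=False (q & p)=True p=True
s_1={}: (F(G(q)) & X((q & p)))=False F(G(q))=True G(q)=False q=False X((q & p))=False (q & p)=False p=False
s_2={p}: (F(G(q)) & X((q & p)))=True F(G(q))=True G(q)=False q=False X((q & p))=True (q & p)=False p=True
s_3={p,q}: (F(G(q)) & X((q & p)))=True F(G(q))=True G(q)=False q=True X((q & p))=True (q & p)=True p=True
s_4={p,q,r}: (F(G(q)) & X((q & p)))=False F(G(q))=True G(q)=False q=True X((q & p))=False (q & p)=True p=True
s_5={p,r,s}: (F(G(q)) & X((q & p)))=False F(G(q))=True G(q)=False q=False X((q & p))=False (q & p)=False p=True
s_6={p}: (F(G(q)) & X((q & p)))=False F(G(q))=True G(q)=False q=False X((q & p))=False (q & p)=False p=True
s_7={q,s}: (F(G(q)) & X((q & p)))=False F(G(q))=True G(q)=True q=True X((q & p))=False (q & p)=False p=False
Evaluating at position 4: result = False

Answer: false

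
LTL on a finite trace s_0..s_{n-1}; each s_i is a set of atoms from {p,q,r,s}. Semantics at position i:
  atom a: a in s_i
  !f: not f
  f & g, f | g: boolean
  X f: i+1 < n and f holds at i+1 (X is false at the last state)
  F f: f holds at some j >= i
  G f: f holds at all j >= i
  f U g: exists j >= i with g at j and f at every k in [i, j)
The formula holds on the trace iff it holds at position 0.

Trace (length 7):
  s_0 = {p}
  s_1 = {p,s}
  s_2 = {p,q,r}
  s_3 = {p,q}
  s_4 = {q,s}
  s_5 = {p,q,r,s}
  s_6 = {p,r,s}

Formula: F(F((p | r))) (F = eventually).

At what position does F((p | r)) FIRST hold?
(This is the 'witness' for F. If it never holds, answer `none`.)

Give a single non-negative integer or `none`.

s_0={p}: F((p | r))=True (p | r)=True p=True r=False
s_1={p,s}: F((p | r))=True (p | r)=True p=True r=False
s_2={p,q,r}: F((p | r))=True (p | r)=True p=True r=True
s_3={p,q}: F((p | r))=True (p | r)=True p=True r=False
s_4={q,s}: F((p | r))=True (p | r)=False p=False r=False
s_5={p,q,r,s}: F((p | r))=True (p | r)=True p=True r=True
s_6={p,r,s}: F((p | r))=True (p | r)=True p=True r=True
F(F((p | r))) holds; first witness at position 0.

Answer: 0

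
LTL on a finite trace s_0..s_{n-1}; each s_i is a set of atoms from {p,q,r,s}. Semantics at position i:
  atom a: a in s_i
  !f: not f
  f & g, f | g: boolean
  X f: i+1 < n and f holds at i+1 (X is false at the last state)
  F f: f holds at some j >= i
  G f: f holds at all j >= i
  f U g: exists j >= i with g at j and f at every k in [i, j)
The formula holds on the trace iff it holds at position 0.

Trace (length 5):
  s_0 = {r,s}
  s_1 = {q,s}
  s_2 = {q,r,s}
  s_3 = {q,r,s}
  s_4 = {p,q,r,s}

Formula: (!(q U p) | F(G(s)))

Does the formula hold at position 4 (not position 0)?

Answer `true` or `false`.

Answer: true

Derivation:
s_0={r,s}: (!(q U p) | F(G(s)))=True !(q U p)=True (q U p)=False q=False p=False F(G(s))=True G(s)=True s=True
s_1={q,s}: (!(q U p) | F(G(s)))=True !(q U p)=False (q U p)=True q=True p=False F(G(s))=True G(s)=True s=True
s_2={q,r,s}: (!(q U p) | F(G(s)))=True !(q U p)=False (q U p)=True q=True p=False F(G(s))=True G(s)=True s=True
s_3={q,r,s}: (!(q U p) | F(G(s)))=True !(q U p)=False (q U p)=True q=True p=False F(G(s))=True G(s)=True s=True
s_4={p,q,r,s}: (!(q U p) | F(G(s)))=True !(q U p)=False (q U p)=True q=True p=True F(G(s))=True G(s)=True s=True
Evaluating at position 4: result = True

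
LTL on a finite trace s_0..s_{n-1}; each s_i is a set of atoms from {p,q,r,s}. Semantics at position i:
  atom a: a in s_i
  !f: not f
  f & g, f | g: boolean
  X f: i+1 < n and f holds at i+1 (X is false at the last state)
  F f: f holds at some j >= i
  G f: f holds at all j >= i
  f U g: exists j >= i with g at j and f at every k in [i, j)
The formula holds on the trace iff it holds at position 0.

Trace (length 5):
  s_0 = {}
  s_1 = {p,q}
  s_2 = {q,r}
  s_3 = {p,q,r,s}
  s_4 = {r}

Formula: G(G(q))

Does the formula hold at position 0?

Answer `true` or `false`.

s_0={}: G(G(q))=False G(q)=False q=False
s_1={p,q}: G(G(q))=False G(q)=False q=True
s_2={q,r}: G(G(q))=False G(q)=False q=True
s_3={p,q,r,s}: G(G(q))=False G(q)=False q=True
s_4={r}: G(G(q))=False G(q)=False q=False

Answer: false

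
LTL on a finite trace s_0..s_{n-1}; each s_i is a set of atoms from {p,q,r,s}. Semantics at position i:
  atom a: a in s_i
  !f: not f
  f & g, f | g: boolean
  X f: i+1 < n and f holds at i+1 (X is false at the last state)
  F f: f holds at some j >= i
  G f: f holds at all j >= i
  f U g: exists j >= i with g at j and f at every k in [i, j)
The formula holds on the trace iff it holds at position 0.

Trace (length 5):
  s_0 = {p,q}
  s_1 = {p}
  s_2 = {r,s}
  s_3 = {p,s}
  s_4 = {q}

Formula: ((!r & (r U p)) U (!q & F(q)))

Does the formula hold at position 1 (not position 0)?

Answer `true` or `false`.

Answer: true

Derivation:
s_0={p,q}: ((!r & (r U p)) U (!q & F(q)))=True (!r & (r U p))=True !r=True r=False (r U p)=True p=True (!q & F(q))=False !q=False q=True F(q)=True
s_1={p}: ((!r & (r U p)) U (!q & F(q)))=True (!r & (r U p))=True !r=True r=False (r U p)=True p=True (!q & F(q))=True !q=True q=False F(q)=True
s_2={r,s}: ((!r & (r U p)) U (!q & F(q)))=True (!r & (r U p))=False !r=False r=True (r U p)=True p=False (!q & F(q))=True !q=True q=False F(q)=True
s_3={p,s}: ((!r & (r U p)) U (!q & F(q)))=True (!r & (r U p))=True !r=True r=False (r U p)=True p=True (!q & F(q))=True !q=True q=False F(q)=True
s_4={q}: ((!r & (r U p)) U (!q & F(q)))=False (!r & (r U p))=False !r=True r=False (r U p)=False p=False (!q & F(q))=False !q=False q=True F(q)=True
Evaluating at position 1: result = True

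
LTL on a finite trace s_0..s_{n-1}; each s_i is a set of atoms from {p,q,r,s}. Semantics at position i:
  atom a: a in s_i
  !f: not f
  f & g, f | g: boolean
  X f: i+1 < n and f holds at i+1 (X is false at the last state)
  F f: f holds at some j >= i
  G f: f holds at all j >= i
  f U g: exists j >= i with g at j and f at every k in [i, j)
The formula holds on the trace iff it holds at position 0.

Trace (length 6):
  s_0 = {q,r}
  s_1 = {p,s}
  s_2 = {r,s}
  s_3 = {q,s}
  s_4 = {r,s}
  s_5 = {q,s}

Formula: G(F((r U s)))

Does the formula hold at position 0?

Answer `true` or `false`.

s_0={q,r}: G(F((r U s)))=True F((r U s))=True (r U s)=True r=True s=False
s_1={p,s}: G(F((r U s)))=True F((r U s))=True (r U s)=True r=False s=True
s_2={r,s}: G(F((r U s)))=True F((r U s))=True (r U s)=True r=True s=True
s_3={q,s}: G(F((r U s)))=True F((r U s))=True (r U s)=True r=False s=True
s_4={r,s}: G(F((r U s)))=True F((r U s))=True (r U s)=True r=True s=True
s_5={q,s}: G(F((r U s)))=True F((r U s))=True (r U s)=True r=False s=True

Answer: true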